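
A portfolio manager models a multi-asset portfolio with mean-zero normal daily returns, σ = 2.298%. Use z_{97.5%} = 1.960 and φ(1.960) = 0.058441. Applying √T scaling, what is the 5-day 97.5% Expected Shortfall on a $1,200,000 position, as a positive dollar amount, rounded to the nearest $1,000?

$144,000

σ_{5d} = 2.298% × √5 = 5.138%.
ES multiplier = φ(z)/(1−α) = 0.058441/0.025 = 2.338.
ES = 5.138% × 2.338 = 12.013%; on $1,200,000: $144,156.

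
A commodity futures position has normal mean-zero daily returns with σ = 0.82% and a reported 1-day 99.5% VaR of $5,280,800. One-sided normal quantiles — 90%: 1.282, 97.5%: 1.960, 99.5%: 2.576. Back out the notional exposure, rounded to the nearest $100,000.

$250,000,000

VaR as a fraction of value: z·σ = 2.576 × 0.82% = 2.11232%.
Position = $5,280,800 / 0.0211232 = $250,000,000.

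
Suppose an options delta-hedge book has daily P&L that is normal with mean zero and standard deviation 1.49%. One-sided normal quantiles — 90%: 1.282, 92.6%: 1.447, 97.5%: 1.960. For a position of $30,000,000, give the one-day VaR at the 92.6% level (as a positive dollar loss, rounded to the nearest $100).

$646,800

VaR = z·σ = 1.447 × 1.49% = 2.156%.
On $30,000,000: 0.02156 × $30,000,000 = $646,800.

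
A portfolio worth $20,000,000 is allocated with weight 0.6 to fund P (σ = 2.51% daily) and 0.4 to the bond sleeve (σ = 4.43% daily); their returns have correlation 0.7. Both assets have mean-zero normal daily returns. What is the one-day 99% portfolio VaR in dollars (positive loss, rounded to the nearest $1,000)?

$1,407,000

σ_p² = 0.6²·2.51² + 0.4²·4.43² + 2·0.7·0.6·0.4·2.51·4.43 = 9.1441 (%²).
σ_p = √9.1441 = 3.024%.
At 99%, z = 2.326.
VaR = 2.326 × 3.024% = 7.034%; on $20,000,000 that is $1,406,800.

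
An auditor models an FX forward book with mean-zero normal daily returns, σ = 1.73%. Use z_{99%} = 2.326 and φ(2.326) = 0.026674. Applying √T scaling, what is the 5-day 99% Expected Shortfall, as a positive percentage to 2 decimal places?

σ_{5d} = 1.73% × √5 = 3.868%.
ES multiplier = φ(z)/(1−α) = 0.026674/0.01 = 2.667.
ES = 3.868% × 2.667 = 10.316%.

10.32%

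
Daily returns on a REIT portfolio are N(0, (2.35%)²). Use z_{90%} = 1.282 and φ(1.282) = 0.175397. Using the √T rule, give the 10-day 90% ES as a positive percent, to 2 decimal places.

σ_{10d} = 2.35% × √10 = 7.431%.
ES multiplier = φ(z)/(1−α) = 0.175397/0.1 = 1.754.
ES = 7.431% × 1.754 = 13.034%.

13.03%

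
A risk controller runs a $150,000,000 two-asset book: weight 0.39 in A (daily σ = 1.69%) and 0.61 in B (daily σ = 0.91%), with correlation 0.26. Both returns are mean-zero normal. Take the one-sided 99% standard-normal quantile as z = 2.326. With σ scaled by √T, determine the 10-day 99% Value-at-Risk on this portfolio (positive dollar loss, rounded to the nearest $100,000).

σ_p = √(0.39²·1.69² + 0.61²·0.91² + 2·0.26·0.39·0.61·1.69·0.91) = 0.966%.
σ_{10d} = 0.966% × √10 = 3.055%.
VaR = 2.326 × 3.055% = 7.106%; on $150,000,000 that is $10,659,000.

$10,700,000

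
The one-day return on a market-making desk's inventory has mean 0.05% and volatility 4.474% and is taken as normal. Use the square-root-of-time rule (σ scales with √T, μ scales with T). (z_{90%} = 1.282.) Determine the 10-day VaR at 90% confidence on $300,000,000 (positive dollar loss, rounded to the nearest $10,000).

σ_{10d} = 4.474% × √10 = 14.148%; μ_{10d} = 10 × 0.05% = 0.500%.
VaR = −(0.500%) + 1.282 × 14.148% = 17.638%.
On $300,000,000: 0.17638 × $300,000,000 = $52,914,000.

$52,910,000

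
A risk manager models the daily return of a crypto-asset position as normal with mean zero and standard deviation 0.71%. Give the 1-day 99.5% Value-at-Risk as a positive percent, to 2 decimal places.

1.83%

At 99.5% one-sided, z = 2.576.
VaR = z·σ = 2.576 × 0.71% = 1.829%.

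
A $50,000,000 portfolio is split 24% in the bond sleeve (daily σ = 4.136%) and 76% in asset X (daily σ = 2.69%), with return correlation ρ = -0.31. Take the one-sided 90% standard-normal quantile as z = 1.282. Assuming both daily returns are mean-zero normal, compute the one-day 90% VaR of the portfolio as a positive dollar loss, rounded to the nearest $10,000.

$1,270,000

σ_p² = 0.24²·4.136² + 0.76²·2.69² + 2·-0.31·0.24·0.76·4.136·2.69 = 3.9067 (%²).
σ_p = √3.9067 = 1.977%.
VaR = 1.282 × 1.977% = 2.535%; on $50,000,000 that is $1,267,500.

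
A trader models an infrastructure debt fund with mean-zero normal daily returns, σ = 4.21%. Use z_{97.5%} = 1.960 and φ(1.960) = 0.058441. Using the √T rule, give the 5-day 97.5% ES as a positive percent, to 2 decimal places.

22.01%

σ_{5d} = 4.21% × √5 = 9.414%.
ES multiplier = φ(z)/(1−α) = 0.058441/0.025 = 2.338.
ES = 9.414% × 2.338 = 22.010%.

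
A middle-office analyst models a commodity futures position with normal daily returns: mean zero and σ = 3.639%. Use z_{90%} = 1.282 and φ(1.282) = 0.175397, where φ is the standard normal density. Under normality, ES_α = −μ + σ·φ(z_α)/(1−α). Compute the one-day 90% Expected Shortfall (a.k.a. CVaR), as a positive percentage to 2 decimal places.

Tail multiplier: φ(z)/(1−α) = 0.175397 / 0.1 = 1.754.
ES = 3.639% × 1.754 = 6.383%.

6.38%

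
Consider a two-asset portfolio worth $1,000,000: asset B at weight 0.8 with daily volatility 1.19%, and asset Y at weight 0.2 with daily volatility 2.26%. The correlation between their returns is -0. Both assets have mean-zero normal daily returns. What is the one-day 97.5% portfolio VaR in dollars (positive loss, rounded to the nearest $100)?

$20,700

σ_p² = 0.8²·1.19² + 0.2²·2.26² + 2·-0·0.8·0.2·1.19·2.26 = 1.1106 (%²).
σ_p = √1.1106 = 1.054%.
At 97.5%, z = 1.960.
VaR = 1.960 × 1.054% = 2.066%; on $1,000,000 that is $20,660.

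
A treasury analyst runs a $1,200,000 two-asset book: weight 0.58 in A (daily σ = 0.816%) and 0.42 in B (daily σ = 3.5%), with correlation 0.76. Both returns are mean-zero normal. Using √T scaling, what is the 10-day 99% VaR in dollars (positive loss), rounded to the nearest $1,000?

$164,000

σ_p = √(0.58²·0.816² + 0.42²·3.5² + 2·0.76·0.58·0.42·0.816·3.5) = 1.855%.
σ_{10d} = 1.855% × √10 = 5.866%.
z(99%) = 2.326.
VaR = 2.326 × 5.866% = 13.644%; on $1,200,000 that is $163,728.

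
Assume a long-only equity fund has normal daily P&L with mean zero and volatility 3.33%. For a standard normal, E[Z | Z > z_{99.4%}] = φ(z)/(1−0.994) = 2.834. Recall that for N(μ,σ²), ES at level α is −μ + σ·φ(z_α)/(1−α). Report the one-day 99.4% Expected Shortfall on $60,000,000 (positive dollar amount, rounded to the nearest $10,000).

ES = 3.33% × 2.834 = 9.437%.
On $60,000,000: 0.09437 × $60,000,000 = $5,662,200.

$5,660,000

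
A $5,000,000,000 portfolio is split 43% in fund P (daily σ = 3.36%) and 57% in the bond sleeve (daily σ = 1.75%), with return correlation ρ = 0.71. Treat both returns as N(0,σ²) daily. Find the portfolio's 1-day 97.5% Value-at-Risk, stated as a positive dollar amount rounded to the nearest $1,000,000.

$222,000,000

σ_p² = 0.43²·3.36² + 0.57²·1.75² + 2·0.71·0.43·0.57·3.36·1.75 = 5.1289 (%²).
σ_p = √5.1289 = 2.265%.
At 97.5%, z = 1.960.
VaR = 1.960 × 2.265% = 4.439%; on $5,000,000,000 that is $221,950,000.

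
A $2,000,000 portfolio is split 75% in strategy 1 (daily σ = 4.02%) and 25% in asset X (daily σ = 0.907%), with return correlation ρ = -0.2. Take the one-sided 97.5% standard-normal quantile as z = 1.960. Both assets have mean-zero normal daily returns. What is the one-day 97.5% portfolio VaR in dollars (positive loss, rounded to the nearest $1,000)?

σ_p² = 0.75²·4.02² + 0.25²·0.907² + 2·-0.2·0.75·0.25·4.02·0.907 = 8.8682 (%²).
σ_p = √8.8682 = 2.978%.
VaR = 1.960 × 2.978% = 5.837%; on $2,000,000 that is $116,740.

$117,000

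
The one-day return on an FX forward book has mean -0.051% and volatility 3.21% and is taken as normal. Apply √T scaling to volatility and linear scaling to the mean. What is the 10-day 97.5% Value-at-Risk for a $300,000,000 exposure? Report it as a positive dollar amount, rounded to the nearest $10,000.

$61,220,000

At 97.5%, z = 1.960.
σ_{10d} = 3.21% × √10 = 10.151%; μ_{10d} = 10 × -0.051% = -0.510%.
VaR = −(-0.510%) + 1.960 × 10.151% = 20.406%.
On $300,000,000: 0.20406 × $300,000,000 = $61,218,000.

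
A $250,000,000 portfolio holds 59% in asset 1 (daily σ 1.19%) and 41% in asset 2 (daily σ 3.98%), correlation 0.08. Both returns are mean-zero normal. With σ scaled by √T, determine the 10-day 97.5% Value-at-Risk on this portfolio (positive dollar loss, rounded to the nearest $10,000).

σ_p = √(0.59²·1.19² + 0.41²·3.98² + 2·0.08·0.59·0.41·1.19·3.98) = 1.827%.
σ_{10d} = 1.827% × √10 = 5.777%.
z(97.5%) = 1.960.
VaR = 1.960 × 5.777% = 11.323%; on $250,000,000 that is $28,307,500.

$28,310,000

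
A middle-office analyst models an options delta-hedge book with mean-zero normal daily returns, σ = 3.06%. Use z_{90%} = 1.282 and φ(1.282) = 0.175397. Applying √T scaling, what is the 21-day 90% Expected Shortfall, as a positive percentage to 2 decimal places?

σ_{21d} = 3.06% × √21 = 14.023%.
ES multiplier = φ(z)/(1−α) = 0.175397/0.1 = 1.754.
ES = 14.023% × 1.754 = 24.596%.

24.60%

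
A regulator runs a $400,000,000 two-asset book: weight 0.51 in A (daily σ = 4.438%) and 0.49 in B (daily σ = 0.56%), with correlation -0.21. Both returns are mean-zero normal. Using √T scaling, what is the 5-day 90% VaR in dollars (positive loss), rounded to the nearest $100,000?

$25,500,000

σ_p = √(0.51²·4.438² + 0.49²·0.56² + 2·-0.21·0.51·0.49·4.438·0.56) = 2.222%.
σ_{5d} = 2.222% × √5 = 4.969%.
z(90%) = 1.282.
VaR = 1.282 × 4.969% = 6.370%; on $400,000,000 that is $25,480,000.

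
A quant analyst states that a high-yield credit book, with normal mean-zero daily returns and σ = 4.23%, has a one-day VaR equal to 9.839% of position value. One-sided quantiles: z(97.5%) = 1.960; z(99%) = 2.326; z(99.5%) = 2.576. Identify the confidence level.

Implied z = VaR/σ = 9.839 / 4.23 = 2.326.
This matches z(99%) = 2.326.

99%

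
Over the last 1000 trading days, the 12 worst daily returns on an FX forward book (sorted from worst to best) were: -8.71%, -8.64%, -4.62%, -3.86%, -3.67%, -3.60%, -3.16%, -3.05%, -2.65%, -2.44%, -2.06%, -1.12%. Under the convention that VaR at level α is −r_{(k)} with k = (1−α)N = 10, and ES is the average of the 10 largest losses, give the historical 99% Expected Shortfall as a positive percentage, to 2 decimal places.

The 10 worst returns sum to -44.40%.
ES = −(-44.40%) / 10 = 4.44%.

4.44%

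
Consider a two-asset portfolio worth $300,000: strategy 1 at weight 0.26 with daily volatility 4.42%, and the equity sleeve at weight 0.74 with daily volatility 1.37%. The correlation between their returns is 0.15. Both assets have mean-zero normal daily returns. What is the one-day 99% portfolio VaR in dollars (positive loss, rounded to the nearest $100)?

$11,500

σ_p² = 0.26²·4.42² + 0.74²·1.37² + 2·0.15·0.26·0.74·4.42·1.37 = 2.6980 (%²).
σ_p = √2.6980 = 1.643%.
At 99%, z = 2.326.
VaR = 2.326 × 1.643% = 3.822%; on $300,000 that is $11,466.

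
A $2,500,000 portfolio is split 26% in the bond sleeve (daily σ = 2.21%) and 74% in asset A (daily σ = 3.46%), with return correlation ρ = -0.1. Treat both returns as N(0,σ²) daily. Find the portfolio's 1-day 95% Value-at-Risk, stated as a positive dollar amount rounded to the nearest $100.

$105,600

σ_p² = 0.26²·2.21² + 0.74²·3.46² + 2·-0.1·0.26·0.74·2.21·3.46 = 6.5916 (%²).
σ_p = √6.5916 = 2.567%.
At 95%, z = 1.645.
VaR = 1.645 × 2.567% = 4.223%; on $2,500,000 that is $105,575.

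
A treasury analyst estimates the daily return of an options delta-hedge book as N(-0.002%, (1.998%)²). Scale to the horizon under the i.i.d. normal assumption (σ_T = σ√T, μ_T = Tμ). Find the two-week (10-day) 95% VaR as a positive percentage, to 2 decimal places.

10.41%

At 95%, z = 1.645.
σ_{10d} = 1.998% × √10 = 6.318%; μ_{10d} = 10 × -0.002% = -0.020%.
VaR = −(-0.020%) + 1.645 × 6.318% = 10.413%.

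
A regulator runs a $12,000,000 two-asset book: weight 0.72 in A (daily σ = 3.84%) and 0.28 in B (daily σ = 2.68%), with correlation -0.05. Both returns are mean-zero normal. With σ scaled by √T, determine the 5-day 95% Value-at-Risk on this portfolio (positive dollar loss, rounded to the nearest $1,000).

$1,248,000

σ_p = √(0.72²·3.84² + 0.28²·2.68² + 2·-0.05·0.72·0.28·3.84·2.68) = 2.828%.
σ_{5d} = 2.828% × √5 = 6.324%.
z(95%) = 1.645.
VaR = 1.645 × 6.324% = 10.403%; on $12,000,000 that is $1,248,360.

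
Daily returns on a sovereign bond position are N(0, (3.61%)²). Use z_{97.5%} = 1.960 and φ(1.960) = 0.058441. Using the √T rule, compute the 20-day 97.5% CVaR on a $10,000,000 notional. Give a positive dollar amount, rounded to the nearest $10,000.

$3,770,000

σ_{20d} = 3.61% × √20 = 16.144%.
ES multiplier = φ(z)/(1−α) = 0.058441/0.025 = 2.338.
ES = 16.144% × 2.338 = 37.745%; on $10,000,000: $3,774,500.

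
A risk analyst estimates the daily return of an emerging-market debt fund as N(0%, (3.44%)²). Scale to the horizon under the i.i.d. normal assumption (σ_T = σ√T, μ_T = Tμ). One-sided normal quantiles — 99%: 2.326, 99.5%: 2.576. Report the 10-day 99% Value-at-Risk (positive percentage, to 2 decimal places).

25.30%

σ_{10d} = 3.44% × √10 = 10.878%.
VaR = 2.326 × 10.878% = 25.302%.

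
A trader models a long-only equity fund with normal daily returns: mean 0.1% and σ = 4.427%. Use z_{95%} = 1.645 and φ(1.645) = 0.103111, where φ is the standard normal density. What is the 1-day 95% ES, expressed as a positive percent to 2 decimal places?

9.03%

Tail multiplier: φ(z)/(1−α) = 0.103111 / 0.05 = 2.062.
ES = −(0.1%) + 4.427% × 2.062 = 9.028%.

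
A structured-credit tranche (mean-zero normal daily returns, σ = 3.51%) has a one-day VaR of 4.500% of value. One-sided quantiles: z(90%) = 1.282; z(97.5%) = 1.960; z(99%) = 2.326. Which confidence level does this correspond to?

90%

Implied z = VaR/σ = 4.500 / 3.51 = 1.282.
This matches z(90%) = 1.282.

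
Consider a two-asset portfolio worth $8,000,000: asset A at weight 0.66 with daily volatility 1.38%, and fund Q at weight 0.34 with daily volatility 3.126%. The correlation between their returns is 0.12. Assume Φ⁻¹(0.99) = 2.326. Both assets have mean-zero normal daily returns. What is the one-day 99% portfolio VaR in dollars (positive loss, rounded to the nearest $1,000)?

σ_p² = 0.66²·1.38² + 0.34²·3.126² + 2·0.12·0.66·0.34·1.38·3.126 = 2.1915 (%²).
σ_p = √2.1915 = 1.480%.
VaR = 2.326 × 1.480% = 3.442%; on $8,000,000 that is $275,360.

$275,000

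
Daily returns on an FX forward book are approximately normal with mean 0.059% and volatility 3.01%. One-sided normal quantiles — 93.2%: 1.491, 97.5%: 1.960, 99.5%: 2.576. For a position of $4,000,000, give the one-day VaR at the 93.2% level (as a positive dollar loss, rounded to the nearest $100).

VaR = −μ + z·σ = −(0.059%) + 1.491 × 3.01% = 4.429%.
On $4,000,000: 0.04429 × $4,000,000 = $177,160.

$177,200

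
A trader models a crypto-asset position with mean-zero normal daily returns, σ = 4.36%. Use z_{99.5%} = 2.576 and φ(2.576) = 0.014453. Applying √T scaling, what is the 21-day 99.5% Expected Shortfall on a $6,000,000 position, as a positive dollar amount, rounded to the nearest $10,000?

σ_{21d} = 4.36% × √21 = 19.980%.
ES multiplier = φ(z)/(1−α) = 0.014453/0.005 = 2.891.
ES = 19.980% × 2.891 = 57.762%; on $6,000,000: $3,465,720.

$3,470,000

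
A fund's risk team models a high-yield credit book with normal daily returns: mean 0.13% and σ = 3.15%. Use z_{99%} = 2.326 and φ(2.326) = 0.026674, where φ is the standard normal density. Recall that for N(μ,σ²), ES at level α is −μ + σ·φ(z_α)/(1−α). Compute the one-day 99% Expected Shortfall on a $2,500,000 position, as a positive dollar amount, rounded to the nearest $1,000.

$207,000

Tail multiplier: φ(z)/(1−α) = 0.026674 / 0.01 = 2.667.
ES = −(0.13%) + 3.15% × 2.667 = 8.271%.
On $2,500,000: 0.08271 × $2,500,000 = $206,775.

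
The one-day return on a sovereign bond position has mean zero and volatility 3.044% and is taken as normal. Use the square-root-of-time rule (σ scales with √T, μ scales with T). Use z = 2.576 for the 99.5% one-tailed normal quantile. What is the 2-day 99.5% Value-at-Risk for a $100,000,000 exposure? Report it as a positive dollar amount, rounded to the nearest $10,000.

σ_{2d} = 3.044% × √2 = 4.305%.
VaR = 2.576 × 4.305% = 11.090%.
On $100,000,000: 0.11090 × $100,000,000 = $11,090,000.

$11,090,000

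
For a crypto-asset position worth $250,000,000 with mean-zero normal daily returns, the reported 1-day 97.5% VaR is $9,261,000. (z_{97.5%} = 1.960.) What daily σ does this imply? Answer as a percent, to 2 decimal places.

1.89%

VaR as a fraction: $9,261,000 / $250,000,000 = 3.704%.
σ = VaR / z = 3.704% / 1.960 = 1.890%.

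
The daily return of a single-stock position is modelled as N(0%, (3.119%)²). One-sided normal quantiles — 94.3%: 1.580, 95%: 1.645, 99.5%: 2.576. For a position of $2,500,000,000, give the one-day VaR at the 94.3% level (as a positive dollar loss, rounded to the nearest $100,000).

VaR = z·σ = 1.580 × 3.119% = 4.928%.
On $2,500,000,000: 0.04928 × $2,500,000,000 = $123,200,000.

$123,200,000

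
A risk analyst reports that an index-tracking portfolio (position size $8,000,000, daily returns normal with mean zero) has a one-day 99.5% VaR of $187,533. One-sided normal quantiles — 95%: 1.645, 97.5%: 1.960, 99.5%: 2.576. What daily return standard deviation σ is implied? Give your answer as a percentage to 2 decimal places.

0.91%

VaR as a fraction: $187,533 / $8,000,000 = 2.344%.
σ = VaR / z = 2.344% / 2.576 = 0.910%.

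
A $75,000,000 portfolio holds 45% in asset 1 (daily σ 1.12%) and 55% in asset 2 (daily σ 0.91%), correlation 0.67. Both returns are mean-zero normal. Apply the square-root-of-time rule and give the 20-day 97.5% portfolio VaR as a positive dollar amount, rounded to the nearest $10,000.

$6,030,000

σ_p = √(0.45²·1.12² + 0.55²·0.91² + 2·0.67·0.45·0.55·1.12·0.91) = 0.918%.
σ_{20d} = 0.918% × √20 = 4.105%.
z(97.5%) = 1.960.
VaR = 1.960 × 4.105% = 8.046%; on $75,000,000 that is $6,034,500.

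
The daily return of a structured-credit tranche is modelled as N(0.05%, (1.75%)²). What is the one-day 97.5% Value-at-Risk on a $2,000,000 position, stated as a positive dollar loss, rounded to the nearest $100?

At 97.5% one-sided, z = 1.960.
VaR = −μ + z·σ = −(0.05%) + 1.960 × 1.75% = 3.380%.
On $2,000,000: 0.03380 × $2,000,000 = $67,600.

$67,600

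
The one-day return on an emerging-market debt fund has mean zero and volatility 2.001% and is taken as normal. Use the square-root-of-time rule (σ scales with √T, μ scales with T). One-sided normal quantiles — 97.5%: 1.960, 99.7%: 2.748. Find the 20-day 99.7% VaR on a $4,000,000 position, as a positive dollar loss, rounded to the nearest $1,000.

$984,000

σ_{20d} = 2.001% × √20 = 8.949%.
VaR = 2.748 × 8.949% = 24.592%.
On $4,000,000: 0.24592 × $4,000,000 = $983,680.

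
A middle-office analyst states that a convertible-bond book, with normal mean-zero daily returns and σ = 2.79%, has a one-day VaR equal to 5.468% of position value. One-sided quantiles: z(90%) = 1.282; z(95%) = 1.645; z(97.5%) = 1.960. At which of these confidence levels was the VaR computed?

97.5%

Implied z = VaR/σ = 5.468 / 2.79 = 1.960.
This matches z(97.5%) = 1.960.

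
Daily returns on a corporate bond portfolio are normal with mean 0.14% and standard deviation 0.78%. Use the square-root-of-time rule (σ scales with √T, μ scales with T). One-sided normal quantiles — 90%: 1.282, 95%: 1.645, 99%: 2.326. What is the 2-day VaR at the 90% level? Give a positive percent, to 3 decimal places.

1.134%

σ_{2d} = 0.78% × √2 = 1.103%; μ_{2d} = 2 × 0.14% = 0.280%.
VaR = −(0.280%) + 1.282 × 1.103% = 1.134%.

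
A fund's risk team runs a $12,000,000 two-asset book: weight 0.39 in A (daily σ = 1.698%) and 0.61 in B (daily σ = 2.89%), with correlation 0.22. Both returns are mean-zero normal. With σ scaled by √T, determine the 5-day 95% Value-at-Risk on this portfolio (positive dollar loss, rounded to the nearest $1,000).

σ_p = √(0.39²·1.698² + 0.61²·2.89² + 2·0.22·0.39·0.61·1.698·2.89) = 2.015%.
σ_{5d} = 2.015% × √5 = 4.506%.
z(95%) = 1.645.
VaR = 1.645 × 4.506% = 7.412%; on $12,000,000 that is $889,440.

$889,000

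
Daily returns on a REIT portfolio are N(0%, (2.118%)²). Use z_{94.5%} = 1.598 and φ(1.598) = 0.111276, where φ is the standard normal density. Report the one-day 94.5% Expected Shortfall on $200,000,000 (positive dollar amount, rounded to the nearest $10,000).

Tail multiplier: φ(z)/(1−α) = 0.111276 / 0.055 = 2.023.
ES = 2.118% × 2.023 = 4.285%.
On $200,000,000: 0.04285 × $200,000,000 = $8,570,000.

$8,570,000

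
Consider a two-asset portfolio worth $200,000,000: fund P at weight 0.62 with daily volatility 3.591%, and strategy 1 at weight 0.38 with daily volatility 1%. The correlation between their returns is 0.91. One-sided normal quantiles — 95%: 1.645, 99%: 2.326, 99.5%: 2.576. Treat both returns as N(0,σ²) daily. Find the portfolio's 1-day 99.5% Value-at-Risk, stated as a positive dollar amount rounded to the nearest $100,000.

σ_p² = 0.62²·3.591² + 0.38²·1² + 2·0.91·0.62·0.38·3.591·1 = 6.6411 (%²).
σ_p = √6.6411 = 2.577%.
VaR = 2.576 × 2.577% = 6.638%; on $200,000,000 that is $13,276,000.

$13,300,000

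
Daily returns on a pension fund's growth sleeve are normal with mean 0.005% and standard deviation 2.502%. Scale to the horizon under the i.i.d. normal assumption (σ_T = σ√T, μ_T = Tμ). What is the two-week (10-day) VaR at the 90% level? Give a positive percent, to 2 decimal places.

At 90%, z = 1.282.
σ_{10d} = 2.502% × √10 = 7.912%; μ_{10d} = 10 × 0.005% = 0.050%.
VaR = −(0.050%) + 1.282 × 7.912% = 10.093%.

10.09%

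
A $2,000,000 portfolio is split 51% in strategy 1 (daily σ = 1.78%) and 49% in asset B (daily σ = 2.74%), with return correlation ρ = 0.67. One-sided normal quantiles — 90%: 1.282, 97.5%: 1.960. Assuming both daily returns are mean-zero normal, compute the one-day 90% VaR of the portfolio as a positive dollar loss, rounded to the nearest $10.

$52,920

σ_p² = 0.51²·1.78² + 0.49²·2.74² + 2·0.67·0.51·0.49·1.78·2.74 = 4.2599 (%²).
σ_p = √4.2599 = 2.064%.
VaR = 1.282 × 2.064% = 2.646%; on $2,000,000 that is $52,920.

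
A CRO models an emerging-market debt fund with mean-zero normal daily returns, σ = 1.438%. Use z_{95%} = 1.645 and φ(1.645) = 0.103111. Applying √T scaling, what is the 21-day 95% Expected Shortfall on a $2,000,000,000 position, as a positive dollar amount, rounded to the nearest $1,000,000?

σ_{21d} = 1.438% × √21 = 6.590%.
ES multiplier = φ(z)/(1−α) = 0.103111/0.05 = 2.062.
ES = 6.590% × 2.062 = 13.589%; on $2,000,000,000: $271,780,000.

$272,000,000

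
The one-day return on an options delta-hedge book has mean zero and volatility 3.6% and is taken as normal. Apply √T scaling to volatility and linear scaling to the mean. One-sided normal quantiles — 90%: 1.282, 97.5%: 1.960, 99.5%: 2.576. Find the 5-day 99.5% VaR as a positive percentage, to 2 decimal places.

20.74%

σ_{5d} = 3.6% × √5 = 8.050%.
VaR = 2.576 × 8.050% = 20.737%.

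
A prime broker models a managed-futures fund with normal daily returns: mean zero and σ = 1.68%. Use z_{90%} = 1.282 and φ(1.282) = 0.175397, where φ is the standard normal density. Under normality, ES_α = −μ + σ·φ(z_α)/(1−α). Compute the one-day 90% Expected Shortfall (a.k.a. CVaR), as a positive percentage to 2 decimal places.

2.95%

Tail multiplier: φ(z)/(1−α) = 0.175397 / 0.1 = 1.754.
ES = 1.68% × 1.754 = 2.947%.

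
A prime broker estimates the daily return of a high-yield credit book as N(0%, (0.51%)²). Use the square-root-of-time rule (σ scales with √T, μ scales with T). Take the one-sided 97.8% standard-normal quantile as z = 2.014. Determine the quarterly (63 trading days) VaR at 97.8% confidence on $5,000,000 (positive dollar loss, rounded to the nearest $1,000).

σ_{63d} = 0.51% × √63 = 4.048%.
VaR = 2.014 × 4.048% = 8.153%.
On $5,000,000: 0.08153 × $5,000,000 = $407,650.

$408,000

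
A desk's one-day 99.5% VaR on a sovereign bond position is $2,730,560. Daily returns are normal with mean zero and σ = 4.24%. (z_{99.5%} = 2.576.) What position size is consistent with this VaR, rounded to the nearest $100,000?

VaR as a fraction of value: z·σ = 2.576 × 4.24% = 10.9222%.
Position = $2,730,560 / 0.109222 = $25,000,000.

$25,000,000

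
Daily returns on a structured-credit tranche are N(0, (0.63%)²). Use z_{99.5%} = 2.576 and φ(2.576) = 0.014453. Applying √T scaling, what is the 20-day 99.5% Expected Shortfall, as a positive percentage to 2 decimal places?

8.14%

σ_{20d} = 0.63% × √20 = 2.817%.
ES multiplier = φ(z)/(1−α) = 0.014453/0.005 = 2.891.
ES = 2.817% × 2.891 = 8.144%.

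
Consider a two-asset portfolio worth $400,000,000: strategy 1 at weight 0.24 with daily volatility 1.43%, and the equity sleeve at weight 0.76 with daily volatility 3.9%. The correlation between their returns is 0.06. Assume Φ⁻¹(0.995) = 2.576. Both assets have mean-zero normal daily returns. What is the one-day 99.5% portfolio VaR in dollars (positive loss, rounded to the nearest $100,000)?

σ_p² = 0.24²·1.43² + 0.76²·3.9² + 2·0.06·0.24·0.76·1.43·3.9 = 9.0252 (%²).
σ_p = √9.0252 = 3.004%.
VaR = 2.576 × 3.004% = 7.738%; on $400,000,000 that is $30,952,000.

$31,000,000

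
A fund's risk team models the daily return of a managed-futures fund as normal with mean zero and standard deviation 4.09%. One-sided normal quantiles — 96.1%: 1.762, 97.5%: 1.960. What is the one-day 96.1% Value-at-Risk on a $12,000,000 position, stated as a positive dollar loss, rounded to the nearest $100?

$864,800

VaR = z·σ = 1.762 × 4.09% = 7.207%.
On $12,000,000: 0.07207 × $12,000,000 = $864,840.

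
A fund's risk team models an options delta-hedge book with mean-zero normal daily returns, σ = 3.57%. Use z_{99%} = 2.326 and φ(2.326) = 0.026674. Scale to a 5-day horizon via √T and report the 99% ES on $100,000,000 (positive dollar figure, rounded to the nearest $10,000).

$21,290,000

σ_{5d} = 3.57% × √5 = 7.983%.
ES multiplier = φ(z)/(1−α) = 0.026674/0.01 = 2.667.
ES = 7.983% × 2.667 = 21.291%; on $100,000,000: $21,291,000.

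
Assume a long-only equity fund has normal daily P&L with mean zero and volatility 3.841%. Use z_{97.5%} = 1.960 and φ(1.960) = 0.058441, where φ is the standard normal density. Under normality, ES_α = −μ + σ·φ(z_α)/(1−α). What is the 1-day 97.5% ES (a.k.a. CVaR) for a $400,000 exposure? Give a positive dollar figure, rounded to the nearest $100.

$35,900

Tail multiplier: φ(z)/(1−α) = 0.058441 / 0.025 = 2.338.
ES = 3.841% × 2.338 = 8.980%.
On $400,000: 0.08980 × $400,000 = $35,920.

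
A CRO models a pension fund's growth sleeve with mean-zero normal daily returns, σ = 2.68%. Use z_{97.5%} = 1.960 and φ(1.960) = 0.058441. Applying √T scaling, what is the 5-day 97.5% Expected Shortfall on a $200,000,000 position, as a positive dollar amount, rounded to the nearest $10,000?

$28,020,000

σ_{5d} = 2.68% × √5 = 5.993%.
ES multiplier = φ(z)/(1−α) = 0.058441/0.025 = 2.338.
ES = 5.993% × 2.338 = 14.012%; on $200,000,000: $28,024,000.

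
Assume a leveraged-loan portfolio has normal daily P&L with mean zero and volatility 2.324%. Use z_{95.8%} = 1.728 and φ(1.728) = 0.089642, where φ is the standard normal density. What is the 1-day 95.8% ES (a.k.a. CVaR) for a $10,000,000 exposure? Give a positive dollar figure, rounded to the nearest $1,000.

$496,000

Tail multiplier: φ(z)/(1−α) = 0.089642 / 0.042 = 2.134.
ES = 2.324% × 2.134 = 4.959%.
On $10,000,000: 0.04959 × $10,000,000 = $495,900.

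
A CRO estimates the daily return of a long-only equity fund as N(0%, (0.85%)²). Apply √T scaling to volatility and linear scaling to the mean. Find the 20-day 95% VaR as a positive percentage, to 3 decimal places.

6.253%

At 95%, z = 1.645.
σ_{20d} = 0.85% × √20 = 3.801%.
VaR = 1.645 × 3.801% = 6.253%.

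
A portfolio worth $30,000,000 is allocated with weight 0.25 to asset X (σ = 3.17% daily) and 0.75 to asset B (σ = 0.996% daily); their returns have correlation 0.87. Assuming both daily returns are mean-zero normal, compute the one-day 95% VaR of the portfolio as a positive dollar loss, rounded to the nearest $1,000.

σ_p² = 0.25²·3.17² + 0.75²·0.996² + 2·0.87·0.25·0.75·3.17·0.996 = 2.2161 (%²).
σ_p = √2.2161 = 1.489%.
At 95%, z = 1.645.
VaR = 1.645 × 1.489% = 2.449%; on $30,000,000 that is $734,700.

$735,000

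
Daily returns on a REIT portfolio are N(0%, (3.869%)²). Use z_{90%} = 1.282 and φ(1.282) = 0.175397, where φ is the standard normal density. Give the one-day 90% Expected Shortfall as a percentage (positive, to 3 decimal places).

6.786%

Tail multiplier: φ(z)/(1−α) = 0.175397 / 0.1 = 1.754.
ES = 3.869% × 1.754 = 6.786%.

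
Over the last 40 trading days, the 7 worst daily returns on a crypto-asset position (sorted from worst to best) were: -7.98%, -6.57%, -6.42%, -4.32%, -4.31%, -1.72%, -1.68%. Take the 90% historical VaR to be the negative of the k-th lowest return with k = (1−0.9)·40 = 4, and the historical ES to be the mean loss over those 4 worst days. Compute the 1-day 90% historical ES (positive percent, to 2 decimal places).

The 4 worst returns sum to -25.29%.
ES = −(-25.29%) / 4 = 6.3225% ≈ 6.32%.

6.32%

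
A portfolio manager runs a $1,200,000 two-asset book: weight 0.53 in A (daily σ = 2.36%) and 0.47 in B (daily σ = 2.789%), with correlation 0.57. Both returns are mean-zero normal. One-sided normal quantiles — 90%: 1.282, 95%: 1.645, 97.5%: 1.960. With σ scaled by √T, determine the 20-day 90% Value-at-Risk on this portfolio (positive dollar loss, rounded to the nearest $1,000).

$156,000

σ_p = √(0.53²·2.36² + 0.47²·2.789² + 2·0.57·0.53·0.47·2.36·2.789) = 2.270%.
σ_{20d} = 2.270% × √20 = 10.152%.
VaR = 1.282 × 10.152% = 13.015%; on $1,200,000 that is $156,180.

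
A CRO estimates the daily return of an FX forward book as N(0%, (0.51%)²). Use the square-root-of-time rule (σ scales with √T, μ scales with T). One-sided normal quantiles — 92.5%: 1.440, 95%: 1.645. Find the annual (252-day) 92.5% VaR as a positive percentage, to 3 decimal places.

11.658%

σ_{252d} = 0.51% × √252 = 8.096%.
VaR = 1.440 × 8.096% = 11.658%.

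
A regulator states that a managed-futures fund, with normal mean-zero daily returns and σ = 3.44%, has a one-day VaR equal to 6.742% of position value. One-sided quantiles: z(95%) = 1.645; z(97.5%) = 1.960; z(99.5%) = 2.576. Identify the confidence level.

97.5%

Implied z = VaR/σ = 6.742 / 3.44 = 1.960.
This matches z(97.5%) = 1.960.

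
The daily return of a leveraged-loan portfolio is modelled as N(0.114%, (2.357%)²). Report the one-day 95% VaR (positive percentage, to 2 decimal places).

3.76%

At 95% one-sided, z = 1.645.
VaR = −μ + z·σ = −(0.114%) + 1.645 × 2.357% = 3.763%.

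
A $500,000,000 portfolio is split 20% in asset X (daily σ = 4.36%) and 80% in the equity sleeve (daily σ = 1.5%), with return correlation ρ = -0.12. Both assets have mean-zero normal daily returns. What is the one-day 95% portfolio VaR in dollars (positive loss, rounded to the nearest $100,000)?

σ_p² = 0.2²·4.36² + 0.8²·1.5² + 2·-0.12·0.2·0.8·4.36·1.5 = 1.9492 (%²).
σ_p = √1.9492 = 1.396%.
At 95%, z = 1.645.
VaR = 1.645 × 1.396% = 2.296%; on $500,000,000 that is $11,480,000.

$11,500,000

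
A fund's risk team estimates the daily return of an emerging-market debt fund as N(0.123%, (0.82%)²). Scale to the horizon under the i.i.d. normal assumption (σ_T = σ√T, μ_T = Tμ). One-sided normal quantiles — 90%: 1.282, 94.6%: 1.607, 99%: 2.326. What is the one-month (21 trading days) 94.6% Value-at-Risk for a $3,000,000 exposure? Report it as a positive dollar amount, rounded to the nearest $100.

σ_{21d} = 0.82% × √21 = 3.758%; μ_{21d} = 21 × 0.123% = 2.583%.
VaR = −(2.583%) + 1.607 × 3.758% = 3.456%.
On $3,000,000: 0.03456 × $3,000,000 = $103,680.

$103,700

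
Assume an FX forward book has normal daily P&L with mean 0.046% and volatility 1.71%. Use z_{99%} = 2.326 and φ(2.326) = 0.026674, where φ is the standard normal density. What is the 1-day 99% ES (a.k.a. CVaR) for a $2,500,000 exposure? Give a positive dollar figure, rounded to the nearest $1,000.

Tail multiplier: φ(z)/(1−α) = 0.026674 / 0.01 = 2.667.
ES = −(0.046%) + 1.71% × 2.667 = 4.515%.
On $2,500,000: 0.04515 × $2,500,000 = $112,875.

$113,000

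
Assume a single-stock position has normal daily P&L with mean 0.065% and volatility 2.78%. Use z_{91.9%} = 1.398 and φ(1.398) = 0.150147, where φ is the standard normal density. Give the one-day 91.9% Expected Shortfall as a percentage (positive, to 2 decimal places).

Tail multiplier: φ(z)/(1−α) = 0.150147 / 0.081 = 1.854.
ES = −(0.065%) + 2.78% × 1.854 = 5.089%.

5.09%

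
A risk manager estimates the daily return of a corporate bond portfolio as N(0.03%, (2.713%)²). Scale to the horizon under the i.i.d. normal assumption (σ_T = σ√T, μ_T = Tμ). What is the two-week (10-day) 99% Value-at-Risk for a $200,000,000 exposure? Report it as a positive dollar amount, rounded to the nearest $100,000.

$39,300,000

At 99%, z = 2.326.
σ_{10d} = 2.713% × √10 = 8.579%; μ_{10d} = 10 × 0.03% = 0.300%.
VaR = −(0.300%) + 2.326 × 8.579% = 19.655%.
On $200,000,000: 0.19655 × $200,000,000 = $39,310,000.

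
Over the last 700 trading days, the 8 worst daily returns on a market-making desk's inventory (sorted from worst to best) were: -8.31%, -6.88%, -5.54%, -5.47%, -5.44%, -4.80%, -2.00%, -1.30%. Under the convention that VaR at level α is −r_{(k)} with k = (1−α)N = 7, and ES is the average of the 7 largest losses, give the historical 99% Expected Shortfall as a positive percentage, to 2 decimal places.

The 7 worst returns sum to -38.44%.
ES = −(-38.44%) / 7 = 5.4914…% ≈ 5.49%.

5.49%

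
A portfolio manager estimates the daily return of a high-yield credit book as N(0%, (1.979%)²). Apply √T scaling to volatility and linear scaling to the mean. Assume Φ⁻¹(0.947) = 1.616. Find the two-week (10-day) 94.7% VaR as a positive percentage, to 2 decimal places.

σ_{10d} = 1.979% × √10 = 6.258%.
VaR = 1.616 × 6.258% = 10.113%.

10.11%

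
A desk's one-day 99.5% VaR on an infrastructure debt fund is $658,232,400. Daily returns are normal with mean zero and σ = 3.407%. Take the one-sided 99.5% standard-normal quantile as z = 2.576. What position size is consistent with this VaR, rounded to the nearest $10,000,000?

$7,500,000,000

VaR as a fraction of value: z·σ = 2.576 × 3.407% = 8.77643%.
Position = $658,232,400 / 0.0877643 = $7,500,000,000.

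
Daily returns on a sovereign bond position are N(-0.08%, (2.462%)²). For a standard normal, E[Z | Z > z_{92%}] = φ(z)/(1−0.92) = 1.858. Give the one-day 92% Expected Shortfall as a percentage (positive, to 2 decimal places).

4.65%

ES = −(-0.08%) + 2.462% × 1.858 = 4.654%.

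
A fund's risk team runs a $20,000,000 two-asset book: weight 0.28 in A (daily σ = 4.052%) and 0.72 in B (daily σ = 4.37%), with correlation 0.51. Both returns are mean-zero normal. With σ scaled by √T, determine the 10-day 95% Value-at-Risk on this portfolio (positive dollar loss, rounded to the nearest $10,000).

$4,010,000

σ_p = √(0.28²·4.052² + 0.72²·4.37² + 2·0.51·0.28·0.72·4.052·4.37) = 3.851%.
σ_{10d} = 3.851% × √10 = 12.178%.
z(95%) = 1.645.
VaR = 1.645 × 12.178% = 20.033%; on $20,000,000 that is $4,006,600.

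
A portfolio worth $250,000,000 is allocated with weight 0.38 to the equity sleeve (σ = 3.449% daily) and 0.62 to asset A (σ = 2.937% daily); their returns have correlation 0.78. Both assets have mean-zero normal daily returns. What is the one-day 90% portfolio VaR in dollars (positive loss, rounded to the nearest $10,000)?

$9,480,000

σ_p² = 0.38²·3.449² + 0.62²·2.937² + 2·0.78·0.38·0.62·3.449·2.937 = 8.7566 (%²).
σ_p = √8.7566 = 2.959%.
At 90%, z = 1.282.
VaR = 1.282 × 2.959% = 3.793%; on $250,000,000 that is $9,482,500.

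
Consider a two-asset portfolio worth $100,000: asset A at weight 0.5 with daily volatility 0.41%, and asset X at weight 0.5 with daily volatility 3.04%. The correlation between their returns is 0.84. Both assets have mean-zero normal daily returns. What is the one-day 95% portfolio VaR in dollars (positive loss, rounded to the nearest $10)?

σ_p² = 0.5²·0.41² + 0.5²·3.04² + 2·0.84·0.5·0.5·0.41·3.04 = 2.8759 (%²).
σ_p = √2.8759 = 1.696%.
At 95%, z = 1.645.
VaR = 1.645 × 1.696% = 2.790%; on $100,000 that is $2,790.

$2,790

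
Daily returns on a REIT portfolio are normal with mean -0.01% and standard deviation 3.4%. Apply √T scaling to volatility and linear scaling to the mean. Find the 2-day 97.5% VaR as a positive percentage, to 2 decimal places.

At 97.5%, z = 1.960.
σ_{2d} = 3.4% × √2 = 4.808%; μ_{2d} = 2 × -0.01% = -0.020%.
VaR = −(-0.020%) + 1.960 × 4.808% = 9.444%.

9.44%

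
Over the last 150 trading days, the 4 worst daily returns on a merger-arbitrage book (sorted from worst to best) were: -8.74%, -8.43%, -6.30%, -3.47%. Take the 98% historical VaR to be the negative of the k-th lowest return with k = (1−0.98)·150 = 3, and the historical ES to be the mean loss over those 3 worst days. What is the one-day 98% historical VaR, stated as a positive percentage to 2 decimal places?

k = 3; the 3rd lowest return is -6.30%, so VaR = 6.30%.

6.30%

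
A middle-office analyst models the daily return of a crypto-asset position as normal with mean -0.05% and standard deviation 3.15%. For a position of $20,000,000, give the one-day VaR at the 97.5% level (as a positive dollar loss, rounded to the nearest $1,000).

At 97.5% one-sided, z = 1.960.
VaR = −μ + z·σ = −(-0.05%) + 1.960 × 3.15% = 6.224%.
On $20,000,000: 0.06224 × $20,000,000 = $1,244,800.

$1,245,000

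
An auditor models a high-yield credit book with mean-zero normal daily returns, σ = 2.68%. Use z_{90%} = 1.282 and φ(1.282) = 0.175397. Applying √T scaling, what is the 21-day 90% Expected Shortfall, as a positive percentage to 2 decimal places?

21.54%

σ_{21d} = 2.68% × √21 = 12.281%.
ES multiplier = φ(z)/(1−α) = 0.175397/0.1 = 1.754.
ES = 12.281% × 1.754 = 21.541%.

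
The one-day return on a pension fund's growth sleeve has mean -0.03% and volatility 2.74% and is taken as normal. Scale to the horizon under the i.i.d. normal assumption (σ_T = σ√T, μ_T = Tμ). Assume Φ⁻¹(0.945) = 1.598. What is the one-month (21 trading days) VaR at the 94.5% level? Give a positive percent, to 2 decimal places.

σ_{21d} = 2.74% × √21 = 12.556%; μ_{21d} = 21 × -0.03% = -0.630%.
VaR = −(-0.630%) + 1.598 × 12.556% = 20.694%.

20.69%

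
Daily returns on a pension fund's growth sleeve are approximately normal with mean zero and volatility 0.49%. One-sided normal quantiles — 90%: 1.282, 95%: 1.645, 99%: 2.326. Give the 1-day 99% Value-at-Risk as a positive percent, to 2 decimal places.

VaR = z·σ = 2.326 × 0.49% = 1.140%.

1.14%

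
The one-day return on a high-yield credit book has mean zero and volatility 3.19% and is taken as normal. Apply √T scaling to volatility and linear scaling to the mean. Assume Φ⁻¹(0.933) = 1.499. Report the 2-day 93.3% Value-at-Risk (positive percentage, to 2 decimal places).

6.76%

σ_{2d} = 3.19% × √2 = 4.511%.
VaR = 1.499 × 4.511% = 6.762%.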